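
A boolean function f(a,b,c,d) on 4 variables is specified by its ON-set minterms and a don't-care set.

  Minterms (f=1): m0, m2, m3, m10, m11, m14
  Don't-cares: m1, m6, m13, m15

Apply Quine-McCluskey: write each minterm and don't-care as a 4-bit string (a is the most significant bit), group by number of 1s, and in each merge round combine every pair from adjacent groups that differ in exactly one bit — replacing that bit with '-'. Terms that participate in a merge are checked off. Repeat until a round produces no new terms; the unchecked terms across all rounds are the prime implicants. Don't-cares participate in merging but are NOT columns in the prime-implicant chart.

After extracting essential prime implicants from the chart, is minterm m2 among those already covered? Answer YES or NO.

Round 0: 0000✓ 0001✓ 0010✓ 0011✓ 0110✓ 1010✓ 1011✓ 1101✓ 1110✓ 1111✓
Round 1: -010✓ -011✓ -110✓ 0-10✓ 00-0✓ 00-1✓ 000-✓ 001-✓ 1-10✓ 1-11✓ 101-✓ 11-1 111-✓
Round 2: --10 -01- 00-- 1-1-
PIs = {--10, -01-, 00--, 1-1-, 11-1}
Coverage chart:
  m0: 00-- ←essential
  m2: --10,-01-,00--
  m3: -01-,00--
  m10: --10,-01-,1-1-
  m11: -01-,1-1-
  m14: --10,1-1-
Essential: 00--

YES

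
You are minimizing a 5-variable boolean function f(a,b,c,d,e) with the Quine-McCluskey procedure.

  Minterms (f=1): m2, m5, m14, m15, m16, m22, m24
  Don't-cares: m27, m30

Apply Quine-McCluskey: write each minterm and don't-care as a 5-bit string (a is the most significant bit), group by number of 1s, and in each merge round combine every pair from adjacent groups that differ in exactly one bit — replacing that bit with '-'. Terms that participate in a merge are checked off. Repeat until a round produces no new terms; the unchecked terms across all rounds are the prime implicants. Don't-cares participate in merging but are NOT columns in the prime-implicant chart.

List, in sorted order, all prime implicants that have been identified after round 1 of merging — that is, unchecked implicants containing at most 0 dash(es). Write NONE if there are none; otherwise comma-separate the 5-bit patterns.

Round 0: 00010 00101 01110✓ 01111✓ 10000✓ 10110✓ 11000✓ 11011 11110✓
Round 1: -1110 0111- 1-000 1-110
PIs = {-1110, 00010, 00101, 0111-, 1-000, 1-110, 11011}

00010, 00101, 11011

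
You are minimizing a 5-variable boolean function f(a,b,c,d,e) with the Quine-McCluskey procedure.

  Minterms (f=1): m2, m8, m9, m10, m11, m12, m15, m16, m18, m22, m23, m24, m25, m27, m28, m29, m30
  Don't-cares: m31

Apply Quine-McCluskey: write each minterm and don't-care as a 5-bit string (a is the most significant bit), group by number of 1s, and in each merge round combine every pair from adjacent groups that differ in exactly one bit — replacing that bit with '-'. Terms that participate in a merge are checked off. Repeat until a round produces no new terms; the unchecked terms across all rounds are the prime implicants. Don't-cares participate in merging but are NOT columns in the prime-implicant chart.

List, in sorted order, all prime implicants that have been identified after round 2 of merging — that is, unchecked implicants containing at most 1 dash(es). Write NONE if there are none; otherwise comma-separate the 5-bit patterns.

-0010, 0-010, 1-000, 10-10, 100-0

size-2^0 implicants → 00010(✓)  01000(✓)  01001(✓)  01010(✓)  01011(✓)  01100(✓)  01111(✓)  10000(✓)  10010(✓)  10110(✓)  10111(✓)  11000(✓)  11001(✓)  11011(✓)  11100(✓)  11101(✓)  11110(✓)  11111(✓)
size-2^1 implicants → -0010  -1000(✓)  -1001(✓)  -1011(✓)  -1100(✓)  -1111(✓)  0-010  01-00(✓)  01-11(✓)  010-0(✓)  010-1(✓)  0100-(✓)  0101-(✓)  1-000  1-110(✓)  1-111(✓)  10-10  100-0  1011-(✓)  11-00(✓)  11-01(✓)  11-11(✓)  110-1(✓)  1100-(✓)  111-0(✓)  111-1(✓)  1110-(✓)  1111-(✓)
size-2^2 implicants → -1-00  -1-11  -10-1  -100-  010--  1-11-  11--1  11-0-  111--
Unchecked terms (primes): -0010, -1-00, -1-11, -10-1, -100-, 0-010, 010--, 1-000, 1-11-, 10-10, 100-0, 11--1, 11-0-, 111--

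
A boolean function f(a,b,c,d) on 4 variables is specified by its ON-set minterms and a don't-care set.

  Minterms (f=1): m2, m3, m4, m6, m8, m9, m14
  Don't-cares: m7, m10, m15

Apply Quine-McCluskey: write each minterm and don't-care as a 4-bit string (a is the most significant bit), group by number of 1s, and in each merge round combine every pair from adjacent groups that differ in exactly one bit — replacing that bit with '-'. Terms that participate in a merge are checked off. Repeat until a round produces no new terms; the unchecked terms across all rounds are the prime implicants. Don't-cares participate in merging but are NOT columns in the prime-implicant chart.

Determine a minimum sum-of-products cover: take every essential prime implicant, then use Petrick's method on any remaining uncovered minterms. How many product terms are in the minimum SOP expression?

Round 0: 0010✓ 0011✓ 0100✓ 0110✓ 0111✓ 1000✓ 1001✓ 1010✓ 1110✓ 1111✓
Round 1: -010✓ -110✓ -111✓ 0-10✓ 0-11✓ 001-✓ 01-0 011-✓ 1-10✓ 10-0 100- 111-✓
Round 2: --10 -11- 0-1-
PIs = {--10, -11-, 0-1-, 01-0, 10-0, 100-}
Coverage chart:
  m2: --10,0-1-
  m3: 0-1- ←essential
  m4: 01-0 ←essential
  m6: --10,-11-,0-1-,01-0
  m8: 10-0,100-
  m9: 100- ←essential
  m14: --10,-11-
Essential: 0-1-, 01-0, 100-
Petrick residual → --10
Min cover (4 terms): cd' + a'c + a'bd' + ab'c'

4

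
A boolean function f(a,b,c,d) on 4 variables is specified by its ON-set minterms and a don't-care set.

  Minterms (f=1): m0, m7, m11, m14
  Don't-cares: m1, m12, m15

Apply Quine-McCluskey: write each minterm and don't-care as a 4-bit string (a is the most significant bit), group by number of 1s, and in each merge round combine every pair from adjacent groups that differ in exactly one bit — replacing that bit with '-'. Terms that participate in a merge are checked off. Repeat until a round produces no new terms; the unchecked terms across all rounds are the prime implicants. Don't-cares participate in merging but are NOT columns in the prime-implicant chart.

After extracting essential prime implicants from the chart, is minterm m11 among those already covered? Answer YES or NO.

[col 0] 0000*, 0001*, 0111*, 1011*, 1100*, 1110*, 1111*
[col 1] -111, 000-, 1-11, 11-0, 111-
Prime implicants: -111, 000-, 1-11, 11-0, 111-
PI chart (minterm → PIs covering it):
  0 | 000-  (sole → essential)
  7 | -111  (sole → essential)
  11 | 1-11  (sole → essential)
  14 | 11-0,111-
Essential prime implicants: -111, 000-, 1-11

YES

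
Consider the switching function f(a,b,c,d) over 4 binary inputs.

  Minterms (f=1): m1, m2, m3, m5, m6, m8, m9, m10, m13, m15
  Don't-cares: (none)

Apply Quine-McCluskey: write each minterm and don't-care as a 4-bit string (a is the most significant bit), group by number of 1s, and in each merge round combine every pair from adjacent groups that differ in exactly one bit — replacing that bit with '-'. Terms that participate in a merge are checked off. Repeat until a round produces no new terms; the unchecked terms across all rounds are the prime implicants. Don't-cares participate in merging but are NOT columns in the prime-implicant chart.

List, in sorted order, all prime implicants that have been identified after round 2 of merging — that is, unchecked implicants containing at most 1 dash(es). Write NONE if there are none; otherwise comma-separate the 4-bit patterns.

Round 0: 0001✓ 0010✓ 0011✓ 0101✓ 0110✓ 1000✓ 1001✓ 1010✓ 1101✓ 1111✓
Round 1: -001✓ -010 -101✓ 0-01✓ 0-10 00-1 001- 1-01✓ 10-0 100- 11-1
Round 2: --01
PIs = {--01, -010, 0-10, 00-1, 001-, 10-0, 100-, 11-1}

-010, 0-10, 00-1, 001-, 10-0, 100-, 11-1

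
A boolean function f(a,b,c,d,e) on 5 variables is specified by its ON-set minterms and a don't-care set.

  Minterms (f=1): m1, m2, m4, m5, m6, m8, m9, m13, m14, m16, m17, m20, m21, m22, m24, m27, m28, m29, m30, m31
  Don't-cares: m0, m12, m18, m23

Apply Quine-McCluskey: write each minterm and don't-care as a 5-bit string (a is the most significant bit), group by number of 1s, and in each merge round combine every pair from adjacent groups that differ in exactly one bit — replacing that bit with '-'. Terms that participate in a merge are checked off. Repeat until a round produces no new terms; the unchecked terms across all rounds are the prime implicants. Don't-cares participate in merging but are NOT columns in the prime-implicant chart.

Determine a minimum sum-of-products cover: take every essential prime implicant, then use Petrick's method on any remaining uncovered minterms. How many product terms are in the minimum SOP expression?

7

[col 0] 00000*, 00001*, 00010*, 00100*, 00101*, 00110*, 01000*, 01001*, 01100*, 01101*, 01110*, 10000*, 10001*, 10010*, 10100*, 10101*, 10110*, 10111*, 11000*, 11011*, 11100*, 11101*, 11110*, 11111*
[col 1] -0000*, -0001*, -0010*, -0100*, -0101*, -0110*, -1000*, -1100*, -1101*, -1110*, 0-000*, 0-001*, 0-100*, 0-101*, 0-110*, 00-00*, 00-01*, 00-10*, 000-0*, 0000-*, 001-0*, 0010-*, 01-00*, 01-01*, 0100-*, 011-0*, 0110-*, 1-000*, 1-100*, 1-101*, 1-110*, 1-111*, 10-00*, 10-01*, 10-10*, 100-0*, 1000-*, 101-0*, 101-1*, 1010-*, 1011-*, 11-00*, 11-11, 111-0*, 111-1*, 1110-*, 1111-*
[col 2] --000*, --100*, --101*, --110*, -0-00*, -0-01*, -0-10*, -00-0*, -000-*, -01-0*, -010-*, -1-00*, -11-0*, -110-*, 0--00*, 0--01*, 0-00-*, 0-1-0*, 0-10-*, 00--0*, 00-0-*, 01-0-*, 1--00*, 1-1-0*, 1-1-1*, 1-10-*, 1-11-*, 10--0*, 10-0-*, 101--*, 111--*
[col 3] ---00, --1-0, --10-, -0--0, -0-0-, 0--0-, 1-1--
Prime implicants: ---00, --1-0, --10-, -0--0, -0-0-, 0--0-, 1-1--, 11-11
PI chart (minterm → PIs covering it):
  1 | -0-0-,0--0-
  2 | -0--0  (sole → essential)
  4 | ---00,--1-0,--10-,-0--0,-0-0-,0--0-
  5 | --10-,-0-0-,0--0-
  6 | --1-0,-0--0
  8 | ---00,0--0-
  9 | 0--0-  (sole → essential)
  13 | --10-,0--0-
  14 | --1-0  (sole → essential)
  16 | ---00,-0--0,-0-0-
  17 | -0-0-  (sole → essential)
  20 | ---00,--1-0,--10-,-0--0,-0-0-,1-1--
  21 | --10-,-0-0-,1-1--
  22 | --1-0,-0--0,1-1--
  24 | ---00  (sole → essential)
  27 | 11-11  (sole → essential)
  28 | ---00,--1-0,--10-,1-1--
  29 | --10-,1-1--
  30 | --1-0,1-1--
  31 | 1-1--,11-11
Essential prime implicants: ---00, --1-0, -0--0, -0-0-, 0--0-, 11-11
Petrick residual → --10-
Minimum SOP uses 7 PIs: d'e' + ce' + cd' + b'e' + b'd' + a'd' + abde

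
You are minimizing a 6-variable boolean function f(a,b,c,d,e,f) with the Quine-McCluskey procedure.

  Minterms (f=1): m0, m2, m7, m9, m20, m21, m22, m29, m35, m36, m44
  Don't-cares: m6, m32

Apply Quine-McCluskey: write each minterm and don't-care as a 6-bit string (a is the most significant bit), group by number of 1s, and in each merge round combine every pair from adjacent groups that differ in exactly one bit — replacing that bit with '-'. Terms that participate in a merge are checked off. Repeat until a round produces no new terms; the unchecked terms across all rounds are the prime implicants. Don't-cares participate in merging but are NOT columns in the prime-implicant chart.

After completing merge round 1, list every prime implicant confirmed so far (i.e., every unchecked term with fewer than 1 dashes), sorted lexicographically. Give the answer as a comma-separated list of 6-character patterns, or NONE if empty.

001001, 100011

size-2^0 implicants → 000000(✓)  000010(✓)  000110(✓)  000111(✓)  001001  010100(✓)  010101(✓)  010110(✓)  011101(✓)  100000(✓)  100011  100100(✓)  101100(✓)
size-2^1 implicants → -00000  0-0110  000-10  0000-0  00011-  01-101  0101-0  01010-  10-100  100-00
Unchecked terms (primes): -00000, 0-0110, 000-10, 0000-0, 00011-, 001001, 01-101, 0101-0, 01010-, 10-100, 100-00, 100011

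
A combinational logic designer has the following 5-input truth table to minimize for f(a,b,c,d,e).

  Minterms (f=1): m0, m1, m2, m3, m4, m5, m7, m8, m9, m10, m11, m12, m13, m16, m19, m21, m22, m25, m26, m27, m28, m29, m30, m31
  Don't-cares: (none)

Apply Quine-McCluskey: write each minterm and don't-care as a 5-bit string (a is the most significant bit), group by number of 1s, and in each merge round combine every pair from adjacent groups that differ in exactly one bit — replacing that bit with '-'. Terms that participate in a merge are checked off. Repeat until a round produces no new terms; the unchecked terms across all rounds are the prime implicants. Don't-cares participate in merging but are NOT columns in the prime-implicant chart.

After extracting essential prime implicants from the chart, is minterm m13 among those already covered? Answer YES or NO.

YES

[col 0] 00000*, 00001*, 00010*, 00011*, 00100*, 00101*, 00111*, 01000*, 01001*, 01010*, 01011*, 01100*, 01101*, 10000*, 10011*, 10101*, 10110*, 11001*, 11010*, 11011*, 11100*, 11101*, 11110*, 11111*
[col 1] -0000, -0011*, -0101*, -1001*, -1010*, -1011*, -1100*, -1101*, 0-000*, 0-001*, 0-010*, 0-011*, 0-100*, 0-101*, 00-00*, 00-01*, 00-11*, 000-0*, 000-1*, 0000-*, 0001-*, 001-1*, 0010-*, 01-00*, 01-01*, 010-0*, 010-1*, 0100-*, 0101-*, 0110-*, 1-011*, 1-101*, 1-110, 11-01*, 11-10*, 11-11*, 110-1*, 1101-*, 111-0*, 111-1*, 1110-*, 1111-*
[col 2] --011, --101, -1-01, -10-1, -101-, -110-, 0--00*, 0--01*, 0-0-0*, 0-0-1*, 0-00-*, 0-01-*, 0-10-*, 00--1, 00-0-*, 000--*, 01-0-*, 010--*, 11--1, 11-1-, 111--
[col 3] 0--0-, 0-0--
Prime implicants: --011, --101, -0000, -1-01, -10-1, -101-, -110-, 0--0-, 0-0--, 00--1, 1-110, 11--1, 11-1-, 111--
PI chart (minterm → PIs covering it):
  0 | -0000,0--0-,0-0--
  1 | 0--0-,0-0--,00--1
  2 | 0-0--  (sole → essential)
  3 | --011,0-0--,00--1
  4 | 0--0-  (sole → essential)
  5 | --101,0--0-,00--1
  7 | 00--1  (sole → essential)
  8 | 0--0-,0-0--
  9 | -1-01,-10-1,0--0-,0-0--
  10 | -101-,0-0--
  11 | --011,-10-1,-101-,0-0--
  12 | -110-,0--0-
  13 | --101,-1-01,-110-,0--0-
  16 | -0000  (sole → essential)
  19 | --011  (sole → essential)
  21 | --101  (sole → essential)
  22 | 1-110  (sole → essential)
  25 | -1-01,-10-1,11--1
  26 | -101-,11-1-
  27 | --011,-10-1,-101-,11--1,11-1-
  28 | -110-,111--
  29 | --101,-1-01,-110-,11--1,111--
  30 | 1-110,11-1-,111--
  31 | 11--1,11-1-,111--
Essential prime implicants: --011, --101, -0000, 0--0-, 0-0--, 00--1, 1-110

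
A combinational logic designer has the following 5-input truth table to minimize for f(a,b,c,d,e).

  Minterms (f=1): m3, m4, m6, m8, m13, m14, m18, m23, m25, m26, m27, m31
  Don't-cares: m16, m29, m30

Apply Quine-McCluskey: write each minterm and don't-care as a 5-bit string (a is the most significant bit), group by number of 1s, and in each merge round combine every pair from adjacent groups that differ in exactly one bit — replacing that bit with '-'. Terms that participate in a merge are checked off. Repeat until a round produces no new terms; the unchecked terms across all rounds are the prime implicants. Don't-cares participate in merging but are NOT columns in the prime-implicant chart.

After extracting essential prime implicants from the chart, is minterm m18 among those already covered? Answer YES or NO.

size-2^0 implicants → 00011  00100(✓)  00110(✓)  01000  01101(✓)  01110(✓)  10000(✓)  10010(✓)  10111(✓)  11001(✓)  11010(✓)  11011(✓)  11101(✓)  11110(✓)  11111(✓)
size-2^1 implicants → -1101  -1110  0-110  001-0  1-010  1-111  100-0  11-01(✓)  11-10(✓)  11-11(✓)  110-1(✓)  1101-(✓)  111-1(✓)  1111-(✓)
size-2^2 implicants → 11--1  11-1-
Unchecked terms (primes): -1101, -1110, 0-110, 00011, 001-0, 01000, 1-010, 1-111, 100-0, 11--1, 11-1-
Minterm coverage:
  m3 ⊆ 00011 [E]
  m4 ⊆ 001-0 [E]
  m6 ⊆ 0-110,001-0
  m8 ⊆ 01000 [E]
  m13 ⊆ -1101 [E]
  m14 ⊆ -1110,0-110
  m18 ⊆ 1-010,100-0
  m23 ⊆ 1-111 [E]
  m25 ⊆ 11--1 [E]
  m26 ⊆ 1-010,11-1-
  m27 ⊆ 11--1,11-1-
  m31 ⊆ 1-111,11--1,11-1-
E = {-1101, 00011, 001-0, 01000, 1-111, 11--1}

NO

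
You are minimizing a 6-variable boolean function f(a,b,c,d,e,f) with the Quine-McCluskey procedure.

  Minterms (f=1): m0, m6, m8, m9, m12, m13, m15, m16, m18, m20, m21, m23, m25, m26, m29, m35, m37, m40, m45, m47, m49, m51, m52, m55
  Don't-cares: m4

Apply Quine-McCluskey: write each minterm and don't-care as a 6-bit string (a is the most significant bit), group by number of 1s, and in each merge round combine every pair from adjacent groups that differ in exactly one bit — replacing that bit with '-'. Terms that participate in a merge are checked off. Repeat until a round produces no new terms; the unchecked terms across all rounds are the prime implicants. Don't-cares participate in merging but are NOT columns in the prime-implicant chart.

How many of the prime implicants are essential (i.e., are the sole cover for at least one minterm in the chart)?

size-2^0 implicants → 000000(✓)  000100(✓)  000110(✓)  001000(✓)  001001(✓)  001100(✓)  001101(✓)  001111(✓)  010000(✓)  010010(✓)  010100(✓)  010101(✓)  010111(✓)  011001(✓)  011010(✓)  011101(✓)  100011(✓)  100101(✓)  101000(✓)  101101(✓)  101111(✓)  110001(✓)  110011(✓)  110100(✓)  110111(✓)
size-2^1 implicants → -01000  -01101(✓)  -01111(✓)  -10100  -10111  0-0000(✓)  0-0100(✓)  0-1001(✓)  0-1101(✓)  00-000(✓)  00-100(✓)  000-00(✓)  0001-0  001-00(✓)  001-01(✓)  00100-(✓)  0011-1(✓)  00110-(✓)  01-010  01-101  010-00(✓)  0100-0  0101-1  01010-  011-01(✓)  1-0011  10-101  1011-1(✓)  110-11  1100-1
size-2^2 implicants → -011-1  0-0-00  0-1-01  00--00  001-0-
Unchecked terms (primes): -01000, -011-1, -10100, -10111, 0-0-00, 0-1-01, 00--00, 0001-0, 001-0-, 01-010, 01-101, 0100-0, 0101-1, 01010-, 1-0011, 10-101, 110-11, 1100-1
Minterm coverage:
  m0 ⊆ 0-0-00,00--00
  m6 ⊆ 0001-0 [E]
  m8 ⊆ -01000,00--00,001-0-
  m9 ⊆ 0-1-01,001-0-
  m12 ⊆ 00--00,001-0-
  m13 ⊆ -011-1,0-1-01,001-0-
  m15 ⊆ -011-1 [E]
  m16 ⊆ 0-0-00,0100-0
  m18 ⊆ 01-010,0100-0
  m20 ⊆ -10100,0-0-00,01010-
  m21 ⊆ 01-101,0101-1,01010-
  m23 ⊆ -10111,0101-1
  m25 ⊆ 0-1-01 [E]
  m26 ⊆ 01-010 [E]
  m29 ⊆ 0-1-01,01-101
  m35 ⊆ 1-0011 [E]
  m37 ⊆ 10-101 [E]
  m40 ⊆ -01000 [E]
  m45 ⊆ -011-1,10-101
  m47 ⊆ -011-1 [E]
  m49 ⊆ 1100-1 [E]
  m51 ⊆ 1-0011,110-11,1100-1
  m52 ⊆ -10100 [E]
  m55 ⊆ -10111,110-11
E = {-01000, -011-1, -10100, 0-1-01, 0001-0, 01-010, 1-0011, 10-101, 1100-1}

9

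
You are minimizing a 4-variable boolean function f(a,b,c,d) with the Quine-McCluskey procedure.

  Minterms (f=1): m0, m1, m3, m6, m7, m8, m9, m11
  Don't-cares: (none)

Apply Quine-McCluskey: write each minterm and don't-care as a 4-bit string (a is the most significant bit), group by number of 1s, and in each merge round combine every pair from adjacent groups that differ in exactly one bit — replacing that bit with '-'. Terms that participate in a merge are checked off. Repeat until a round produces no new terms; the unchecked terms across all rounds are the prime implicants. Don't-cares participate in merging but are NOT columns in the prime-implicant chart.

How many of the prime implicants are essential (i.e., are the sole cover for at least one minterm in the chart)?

3

size-2^0 implicants → 0000(✓)  0001(✓)  0011(✓)  0110(✓)  0111(✓)  1000(✓)  1001(✓)  1011(✓)
size-2^1 implicants → -000(✓)  -001(✓)  -011(✓)  0-11  00-1(✓)  000-(✓)  011-  10-1(✓)  100-(✓)
size-2^2 implicants → -0-1  -00-
Unchecked terms (primes): -0-1, -00-, 0-11, 011-
Minterm coverage:
  m0 ⊆ -00- [E]
  m1 ⊆ -0-1,-00-
  m3 ⊆ -0-1,0-11
  m6 ⊆ 011- [E]
  m7 ⊆ 0-11,011-
  m8 ⊆ -00- [E]
  m9 ⊆ -0-1,-00-
  m11 ⊆ -0-1 [E]
E = {-0-1, -00-, 011-}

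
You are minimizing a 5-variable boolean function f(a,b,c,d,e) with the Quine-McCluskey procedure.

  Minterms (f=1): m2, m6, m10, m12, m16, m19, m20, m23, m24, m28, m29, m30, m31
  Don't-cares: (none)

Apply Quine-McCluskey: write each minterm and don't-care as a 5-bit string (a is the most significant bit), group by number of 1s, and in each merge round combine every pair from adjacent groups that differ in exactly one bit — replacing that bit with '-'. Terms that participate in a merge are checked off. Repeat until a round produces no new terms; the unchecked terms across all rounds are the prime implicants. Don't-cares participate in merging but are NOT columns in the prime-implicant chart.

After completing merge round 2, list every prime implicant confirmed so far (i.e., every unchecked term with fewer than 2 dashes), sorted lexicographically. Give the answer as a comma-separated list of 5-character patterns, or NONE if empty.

[col 0] 00010*, 00110*, 01010*, 01100*, 10000*, 10011*, 10100*, 10111*, 11000*, 11100*, 11101*, 11110*, 11111*
[col 1] -1100, 0-010, 00-10, 1-000*, 1-100*, 1-111, 10-00*, 10-11, 11-00*, 111-0*, 111-1*, 1110-*, 1111-*
[col 2] 1--00, 111--
Prime implicants: -1100, 0-010, 00-10, 1--00, 1-111, 10-11, 111--

-1100, 0-010, 00-10, 1-111, 10-11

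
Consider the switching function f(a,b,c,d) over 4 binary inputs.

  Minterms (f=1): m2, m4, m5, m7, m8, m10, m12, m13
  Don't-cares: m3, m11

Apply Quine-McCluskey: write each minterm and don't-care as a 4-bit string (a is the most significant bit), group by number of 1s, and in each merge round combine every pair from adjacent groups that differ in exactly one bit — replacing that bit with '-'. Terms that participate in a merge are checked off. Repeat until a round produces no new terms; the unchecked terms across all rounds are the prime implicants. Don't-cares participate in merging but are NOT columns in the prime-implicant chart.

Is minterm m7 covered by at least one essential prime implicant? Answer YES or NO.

Round 0: 0010✓ 0011✓ 0100✓ 0101✓ 0111✓ 1000✓ 1010✓ 1011✓ 1100✓ 1101✓
Round 1: -010✓ -011✓ -100✓ -101✓ 0-11 001-✓ 01-1 010-✓ 1-00 10-0 101-✓ 110-✓
Round 2: -01- -10-
PIs = {-01-, -10-, 0-11, 01-1, 1-00, 10-0}
Coverage chart:
  m2: -01- ←essential
  m4: -10- ←essential
  m5: -10-,01-1
  m7: 0-11,01-1
  m8: 1-00,10-0
  m10: -01-,10-0
  m12: -10-,1-00
  m13: -10- ←essential
Essential: -01-, -10-

NO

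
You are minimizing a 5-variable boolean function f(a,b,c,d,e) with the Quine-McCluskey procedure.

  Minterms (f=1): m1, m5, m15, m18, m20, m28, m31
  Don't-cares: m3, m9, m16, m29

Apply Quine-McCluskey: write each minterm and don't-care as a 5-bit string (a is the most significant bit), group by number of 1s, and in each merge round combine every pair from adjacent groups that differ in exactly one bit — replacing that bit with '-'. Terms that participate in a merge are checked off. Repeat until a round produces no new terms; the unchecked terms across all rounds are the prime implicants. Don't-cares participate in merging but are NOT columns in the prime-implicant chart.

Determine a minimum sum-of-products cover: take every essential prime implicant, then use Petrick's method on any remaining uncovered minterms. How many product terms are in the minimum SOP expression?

4

size-2^0 implicants → 00001(✓)  00011(✓)  00101(✓)  01001(✓)  01111(✓)  10000(✓)  10010(✓)  10100(✓)  11100(✓)  11101(✓)  11111(✓)
size-2^1 implicants → -1111  0-001  00-01  000-1  1-100  10-00  100-0  111-1  1110-
Unchecked terms (primes): -1111, 0-001, 00-01, 000-1, 1-100, 10-00, 100-0, 111-1, 1110-
Minterm coverage:
  m1 ⊆ 0-001,00-01,000-1
  m5 ⊆ 00-01 [E]
  m15 ⊆ -1111 [E]
  m18 ⊆ 100-0 [E]
  m20 ⊆ 1-100,10-00
  m28 ⊆ 1-100,1110-
  m31 ⊆ -1111,111-1
E = {-1111, 00-01, 100-0}
Petrick residual → 1-100
Cover = bcde + a'b'd'e + acd'e' + ab'c'e'  |cover|=4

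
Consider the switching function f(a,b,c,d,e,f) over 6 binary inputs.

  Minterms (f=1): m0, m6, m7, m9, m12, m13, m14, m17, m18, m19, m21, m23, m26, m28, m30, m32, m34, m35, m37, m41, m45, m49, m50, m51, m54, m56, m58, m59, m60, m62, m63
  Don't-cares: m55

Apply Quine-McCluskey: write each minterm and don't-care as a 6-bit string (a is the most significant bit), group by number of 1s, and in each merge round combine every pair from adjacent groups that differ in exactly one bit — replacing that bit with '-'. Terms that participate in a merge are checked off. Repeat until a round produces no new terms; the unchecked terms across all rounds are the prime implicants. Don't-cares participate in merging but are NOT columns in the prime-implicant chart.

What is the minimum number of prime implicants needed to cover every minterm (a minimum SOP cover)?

Round 0: 000000✓ 000110✓ 000111✓ 001001✓ 001100✓ 001101✓ 001110✓ 010001✓ 010010✓ 010011✓ 010101✓ 010111✓ 011010✓ 011100✓ 011110✓ 100000✓ 100010✓ 100011✓ 100101✓ 101001✓ 101101✓ 110001✓ 110010✓ 110011✓ 110110✓ 110111✓ 111000✓ 111010✓ 111011✓ 111100✓ 111110✓ 111111✓
Round 1: -00000 -01001✓ -01101✓ -10001✓ -10010✓ -10011✓ -10111✓ -11010✓ -11100✓ -11110✓ 0-0111 0-1100✓ 0-1110✓ 00-110 00011- 001-01✓ 0011-0✓ 00110- 01-010✓ 010-01✓ 010-11✓ 0100-1✓ 01001-✓ 0101-1✓ 011-10✓ 0111-0✓ 1-0010✓ 1-0011✓ 10-101 1000-0 10001-✓ 101-01✓ 11-010✓ 11-011✓ 11-110✓ 11-111✓ 110-10✓ 110-11✓ 1100-1✓ 11001-✓ 11011-✓ 111-00✓ 111-10✓ 111-11✓ 1110-0✓ 11101-✓ 1111-0✓ 11111-✓
Round 2: -01-01 -1-010 -10-11 -100-1 -1001- -11-10 -111-0 0-11-0 010--1 1-001- 11--10✓ 11--11✓ 11-01-✓ 11-11-✓ 110-1-✓ 111--0 111-1-✓
Round 3: 11--1-
PIs = {-00000, -01-01, -1-010, -10-11, -100-1, -1001-, -11-10, -111-0, 0-0111, 0-11-0, 00-110, 00011-, 00110-, 010--1, 1-001-, 10-101, 1000-0, 11--1-, 111--0}
Coverage chart:
  m0: -00000 ←essential
  m6: 00-110,00011-
  m7: 0-0111,00011-
  m9: -01-01 ←essential
  m12: 0-11-0,00110-
  m13: -01-01,00110-
  m14: 0-11-0,00-110
  m17: -100-1,010--1
  m18: -1-010,-1001-
  m19: -10-11,-100-1,-1001-,010--1
  m21: 010--1 ←essential
  m23: -10-11,0-0111,010--1
  m26: -1-010,-11-10
  m28: -111-0,0-11-0
  m30: -11-10,-111-0,0-11-0
  m32: -00000,1000-0
  m34: 1-001-,1000-0
  m35: 1-001- ←essential
  m37: 10-101 ←essential
  m41: -01-01 ←essential
  m45: -01-01,10-101
  m49: -100-1 ←essential
  m50: -1-010,-1001-,1-001-,11--1-
  m51: -10-11,-100-1,-1001-,1-001-,11--1-
  m54: 11--1- ←essential
  m56: 111--0 ←essential
  m58: -1-010,-11-10,11--1-,111--0
  m59: 11--1- ←essential
  m60: -111-0,111--0
  m62: -11-10,-111-0,11--1-,111--0
  m63: 11--1- ←essential
Essential: -00000, -01-01, -100-1, 010--1, 1-001-, 10-101, 11--1-, 111--0
Petrick residual → -1-010, 0-11-0, 00011-
Min cover (11 terms): b'c'd'e'f' + b'ce'f + bd'ef' + bc'd'f + a'cdf' + a'b'c'de + a'bc'f + ac'd'e + ab'de'f + abe + abcf'

11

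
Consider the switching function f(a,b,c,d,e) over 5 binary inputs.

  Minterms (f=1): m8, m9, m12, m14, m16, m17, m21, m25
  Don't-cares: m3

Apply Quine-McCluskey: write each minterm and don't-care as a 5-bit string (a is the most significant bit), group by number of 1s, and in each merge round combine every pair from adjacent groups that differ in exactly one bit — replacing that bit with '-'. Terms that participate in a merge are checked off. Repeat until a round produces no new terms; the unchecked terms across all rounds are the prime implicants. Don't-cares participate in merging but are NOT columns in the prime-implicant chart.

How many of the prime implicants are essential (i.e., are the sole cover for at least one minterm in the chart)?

3

[col 0] 00011, 01000*, 01001*, 01100*, 01110*, 10000*, 10001*, 10101*, 11001*
[col 1] -1001, 01-00, 0100-, 011-0, 1-001, 10-01, 1000-
Prime implicants: -1001, 00011, 01-00, 0100-, 011-0, 1-001, 10-01, 1000-
PI chart (minterm → PIs covering it):
  8 | 01-00,0100-
  9 | -1001,0100-
  12 | 01-00,011-0
  14 | 011-0  (sole → essential)
  16 | 1000-  (sole → essential)
  17 | 1-001,10-01,1000-
  21 | 10-01  (sole → essential)
  25 | -1001,1-001
Essential prime implicants: 011-0, 10-01, 1000-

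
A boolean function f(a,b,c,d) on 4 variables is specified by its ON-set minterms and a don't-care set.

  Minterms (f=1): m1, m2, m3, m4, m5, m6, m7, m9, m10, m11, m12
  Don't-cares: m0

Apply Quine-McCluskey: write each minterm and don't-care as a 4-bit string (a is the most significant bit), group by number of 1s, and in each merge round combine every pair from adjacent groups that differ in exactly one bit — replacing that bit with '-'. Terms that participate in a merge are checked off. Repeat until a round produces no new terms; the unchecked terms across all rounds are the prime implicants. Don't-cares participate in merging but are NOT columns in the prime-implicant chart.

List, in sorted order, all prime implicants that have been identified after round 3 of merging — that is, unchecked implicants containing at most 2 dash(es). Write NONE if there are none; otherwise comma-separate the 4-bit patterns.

-0-1, -01-, -100

[col 0] 0000*, 0001*, 0010*, 0011*, 0100*, 0101*, 0110*, 0111*, 1001*, 1010*, 1011*, 1100*
[col 1] -001*, -010*, -011*, -100, 0-00*, 0-01*, 0-10*, 0-11*, 00-0*, 00-1*, 000-*, 001-*, 01-0*, 01-1*, 010-*, 011-*, 10-1*, 101-*
[col 2] -0-1, -01-, 0--0*, 0--1*, 0-0-*, 0-1-*, 00--*, 01--*
[col 3] 0---
Prime implicants: -0-1, -01-, -100, 0---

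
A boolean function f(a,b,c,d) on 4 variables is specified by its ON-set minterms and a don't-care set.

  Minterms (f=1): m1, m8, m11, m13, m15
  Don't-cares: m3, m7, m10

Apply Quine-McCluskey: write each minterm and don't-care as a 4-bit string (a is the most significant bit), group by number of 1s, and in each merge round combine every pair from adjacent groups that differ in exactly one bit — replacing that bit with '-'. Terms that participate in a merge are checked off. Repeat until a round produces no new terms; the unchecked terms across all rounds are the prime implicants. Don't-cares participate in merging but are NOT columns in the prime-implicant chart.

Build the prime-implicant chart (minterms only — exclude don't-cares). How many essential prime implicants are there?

3

size-2^0 implicants → 0001(✓)  0011(✓)  0111(✓)  1000(✓)  1010(✓)  1011(✓)  1101(✓)  1111(✓)
size-2^1 implicants → -011(✓)  -111(✓)  0-11(✓)  00-1  1-11(✓)  10-0  101-  11-1
size-2^2 implicants → --11
Unchecked terms (primes): --11, 00-1, 10-0, 101-, 11-1
Minterm coverage:
  m1 ⊆ 00-1 [E]
  m8 ⊆ 10-0 [E]
  m11 ⊆ --11,101-
  m13 ⊆ 11-1 [E]
  m15 ⊆ --11,11-1
E = {00-1, 10-0, 11-1}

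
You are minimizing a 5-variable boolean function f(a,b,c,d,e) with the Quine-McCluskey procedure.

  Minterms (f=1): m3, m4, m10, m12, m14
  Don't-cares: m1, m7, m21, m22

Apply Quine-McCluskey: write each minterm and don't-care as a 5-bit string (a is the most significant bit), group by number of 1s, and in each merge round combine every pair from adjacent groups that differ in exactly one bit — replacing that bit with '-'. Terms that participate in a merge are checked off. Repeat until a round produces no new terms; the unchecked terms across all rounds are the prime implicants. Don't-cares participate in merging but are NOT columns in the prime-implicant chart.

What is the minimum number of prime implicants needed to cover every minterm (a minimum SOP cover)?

size-2^0 implicants → 00001(✓)  00011(✓)  00100(✓)  00111(✓)  01010(✓)  01100(✓)  01110(✓)  10101  10110
size-2^1 implicants → 0-100  00-11  000-1  01-10  011-0
Unchecked terms (primes): 0-100, 00-11, 000-1, 01-10, 011-0, 10101, 10110
Minterm coverage:
  m3 ⊆ 00-11,000-1
  m4 ⊆ 0-100 [E]
  m10 ⊆ 01-10 [E]
  m12 ⊆ 0-100,011-0
  m14 ⊆ 01-10,011-0
E = {0-100, 01-10}
Petrick residual → 00-11
Cover = a'cd'e' + a'b'de + a'bde'  |cover|=3

3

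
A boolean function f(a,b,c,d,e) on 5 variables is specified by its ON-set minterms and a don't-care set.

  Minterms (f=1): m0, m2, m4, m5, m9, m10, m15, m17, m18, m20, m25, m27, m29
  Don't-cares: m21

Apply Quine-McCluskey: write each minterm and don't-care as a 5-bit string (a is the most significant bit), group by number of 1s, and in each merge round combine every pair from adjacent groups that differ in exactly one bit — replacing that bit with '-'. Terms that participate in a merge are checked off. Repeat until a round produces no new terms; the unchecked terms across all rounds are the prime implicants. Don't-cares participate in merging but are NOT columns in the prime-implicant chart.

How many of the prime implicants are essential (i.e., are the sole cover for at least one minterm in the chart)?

size-2^0 implicants → 00000(✓)  00010(✓)  00100(✓)  00101(✓)  01001(✓)  01010(✓)  01111  10001(✓)  10010(✓)  10100(✓)  10101(✓)  11001(✓)  11011(✓)  11101(✓)
size-2^1 implicants → -0010  -0100(✓)  -0101(✓)  -1001  0-010  00-00  000-0  0010-(✓)  1-001(✓)  1-101(✓)  10-01(✓)  1010-(✓)  11-01(✓)  110-1
size-2^2 implicants → -010-  1--01
Unchecked terms (primes): -0010, -010-, -1001, 0-010, 00-00, 000-0, 01111, 1--01, 110-1
Minterm coverage:
  m0 ⊆ 00-00,000-0
  m2 ⊆ -0010,0-010,000-0
  m4 ⊆ -010-,00-00
  m5 ⊆ -010- [E]
  m9 ⊆ -1001 [E]
  m10 ⊆ 0-010 [E]
  m15 ⊆ 01111 [E]
  m17 ⊆ 1--01 [E]
  m18 ⊆ -0010 [E]
  m20 ⊆ -010- [E]
  m25 ⊆ -1001,1--01,110-1
  m27 ⊆ 110-1 [E]
  m29 ⊆ 1--01 [E]
E = {-0010, -010-, -1001, 0-010, 01111, 1--01, 110-1}

7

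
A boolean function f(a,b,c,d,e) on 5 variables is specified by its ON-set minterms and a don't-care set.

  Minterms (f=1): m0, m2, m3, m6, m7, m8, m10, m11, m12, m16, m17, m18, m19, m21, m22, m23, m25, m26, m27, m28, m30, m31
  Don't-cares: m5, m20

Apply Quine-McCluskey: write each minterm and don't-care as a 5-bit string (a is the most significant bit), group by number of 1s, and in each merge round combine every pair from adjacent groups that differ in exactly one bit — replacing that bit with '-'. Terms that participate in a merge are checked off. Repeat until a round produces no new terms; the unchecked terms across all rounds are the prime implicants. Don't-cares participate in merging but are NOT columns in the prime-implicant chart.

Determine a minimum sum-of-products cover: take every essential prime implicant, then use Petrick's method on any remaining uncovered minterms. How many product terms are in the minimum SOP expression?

7

[col 0] 00000*, 00010*, 00011*, 00101*, 00110*, 00111*, 01000*, 01010*, 01011*, 01100*, 10000*, 10001*, 10010*, 10011*, 10100*, 10101*, 10110*, 10111*, 11001*, 11010*, 11011*, 11100*, 11110*, 11111*
[col 1] -0000*, -0010*, -0011*, -0101*, -0110*, -0111*, -1010*, -1011*, -1100, 0-000*, 0-010*, 0-011*, 00-10*, 00-11*, 000-0*, 0001-*, 001-1*, 0011-*, 01-00, 010-0*, 0101-*, 1-001*, 1-010*, 1-011*, 1-100*, 1-110*, 1-111*, 10-00*, 10-01*, 10-10*, 10-11*, 100-0*, 100-1*, 1000-*, 1001-*, 101-0*, 101-1*, 1010-*, 1011-*, 11-10*, 11-11*, 110-1*, 1101-*, 111-0*, 1111-*
[col 2] --010*, --011*, -0-10*, -0-11*, -00-0, -001-*, -01-1, -011-*, -101-*, 0-0-0, 0-01-*, 00-1-*, 1--10*, 1--11*, 1-0-1, 1-01-*, 1-1-0, 1-11-*, 10--0*, 10--1*, 10-0-*, 10-1-*, 100--*, 101--*, 11-1-*
[col 3] --01-, -0-1-, 1--1-, 10---
Prime implicants: --01-, -0-1-, -00-0, -01-1, -1100, 0-0-0, 01-00, 1--1-, 1-0-1, 1-1-0, 10---
PI chart (minterm → PIs covering it):
  0 | -00-0,0-0-0
  2 | --01-,-0-1-,-00-0,0-0-0
  3 | --01-,-0-1-
  6 | -0-1-  (sole → essential)
  7 | -0-1-,-01-1
  8 | 0-0-0,01-00
  10 | --01-,0-0-0
  11 | --01-  (sole → essential)
  12 | -1100,01-00
  16 | -00-0,10---
  17 | 1-0-1,10---
  18 | --01-,-0-1-,-00-0,1--1-,10---
  19 | --01-,-0-1-,1--1-,1-0-1,10---
  21 | -01-1,10---
  22 | -0-1-,1--1-,1-1-0,10---
  23 | -0-1-,-01-1,1--1-,10---
  25 | 1-0-1  (sole → essential)
  26 | --01-,1--1-
  27 | --01-,1--1-,1-0-1
  28 | -1100,1-1-0
  30 | 1--1-,1-1-0
  31 | 1--1-  (sole → essential)
Essential prime implicants: --01-, -0-1-, 1--1-, 1-0-1
Petrick residual → -1100, 0-0-0, 10---
Minimum SOP uses 7 PIs: c'd + b'd + bcd'e' + a'c'e' + ad + ac'e + ab'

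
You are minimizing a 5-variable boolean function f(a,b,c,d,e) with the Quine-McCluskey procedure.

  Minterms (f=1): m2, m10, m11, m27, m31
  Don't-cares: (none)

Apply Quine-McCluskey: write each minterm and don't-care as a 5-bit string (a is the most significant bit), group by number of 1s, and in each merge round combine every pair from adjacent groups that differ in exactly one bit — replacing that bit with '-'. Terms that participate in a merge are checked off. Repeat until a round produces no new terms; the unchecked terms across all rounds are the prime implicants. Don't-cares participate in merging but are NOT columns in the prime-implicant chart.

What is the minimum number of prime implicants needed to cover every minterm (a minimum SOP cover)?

3

size-2^0 implicants → 00010(✓)  01010(✓)  01011(✓)  11011(✓)  11111(✓)
size-2^1 implicants → -1011  0-010  0101-  11-11
Unchecked terms (primes): -1011, 0-010, 0101-, 11-11
Minterm coverage:
  m2 ⊆ 0-010 [E]
  m10 ⊆ 0-010,0101-
  m11 ⊆ -1011,0101-
  m27 ⊆ -1011,11-11
  m31 ⊆ 11-11 [E]
E = {0-010, 11-11}
Petrick residual → -1011
Cover = bc'de + a'c'de' + abde  |cover|=3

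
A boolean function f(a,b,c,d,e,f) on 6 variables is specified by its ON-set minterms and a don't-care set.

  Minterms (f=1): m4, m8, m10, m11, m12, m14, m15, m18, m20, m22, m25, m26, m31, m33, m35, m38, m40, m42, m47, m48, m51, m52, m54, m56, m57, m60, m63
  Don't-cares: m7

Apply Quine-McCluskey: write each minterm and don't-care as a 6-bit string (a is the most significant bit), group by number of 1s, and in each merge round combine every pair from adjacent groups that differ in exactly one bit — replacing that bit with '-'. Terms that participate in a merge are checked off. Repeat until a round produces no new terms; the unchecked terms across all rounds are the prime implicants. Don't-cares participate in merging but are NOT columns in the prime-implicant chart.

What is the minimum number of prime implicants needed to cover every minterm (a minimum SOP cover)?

[col 0] 000100*, 000111*, 001000*, 001010*, 001011*, 001100*, 001110*, 001111*, 010010*, 010100*, 010110*, 011001*, 011010*, 011111*, 100001*, 100011*, 100110*, 101000*, 101010*, 101111*, 110000*, 110011*, 110100*, 110110*, 111000*, 111001*, 111100*, 111111*
[col 1] -01000*, -01010*, -01111*, -10100*, -10110*, -11001, -11111*, 0-0100, 0-1010, 0-1111*, 00-100, 00-111, 001-00*, 001-10*, 001-11*, 0010-0*, 00101-*, 0011-0*, 00111-*, 01-010, 010-10, 0101-0*, 1-0011, 1-0110, 1-1000, 1-1111*, 1000-1, 1010-0*, 11-000*, 11-100*, 110-00*, 1101-0*, 111-00*, 11100-
[col 2] --1111, -010-0, -101-0, 001--0, 001-1-, 11--00
Prime implicants: --1111, -010-0, -101-0, -11001, 0-0100, 0-1010, 00-100, 00-111, 001--0, 001-1-, 01-010, 010-10, 1-0011, 1-0110, 1-1000, 1000-1, 11--00, 11100-
PI chart (minterm → PIs covering it):
  4 | 0-0100,00-100
  8 | -010-0,001--0
  10 | -010-0,0-1010,001--0,001-1-
  11 | 001-1-  (sole → essential)
  12 | 00-100,001--0
  14 | 001--0,001-1-
  15 | --1111,00-111,001-1-
  18 | 01-010,010-10
  20 | -101-0,0-0100
  22 | -101-0,010-10
  25 | -11001  (sole → essential)
  26 | 0-1010,01-010
  31 | --1111  (sole → essential)
  33 | 1000-1  (sole → essential)
  35 | 1-0011,1000-1
  38 | 1-0110  (sole → essential)
  40 | -010-0,1-1000
  42 | -010-0  (sole → essential)
  47 | --1111  (sole → essential)
  48 | 11--00  (sole → essential)
  51 | 1-0011  (sole → essential)
  52 | -101-0,11--00
  54 | -101-0,1-0110
  56 | 1-1000,11--00,11100-
  57 | -11001,11100-
  60 | 11--00  (sole → essential)
  63 | --1111  (sole → essential)
Essential prime implicants: --1111, -010-0, -11001, 001-1-, 1-0011, 1-0110, 1000-1, 11--00
Petrick residual → -101-0, 00-100, 01-010
Minimum SOP uses 11 PIs: cdef + b'cd'f' + bc'df' + bcd'e'f + a'b'de'f' + a'b'ce + a'bd'ef' + ac'd'ef + ac'def' + ab'c'd'f + abe'f'

11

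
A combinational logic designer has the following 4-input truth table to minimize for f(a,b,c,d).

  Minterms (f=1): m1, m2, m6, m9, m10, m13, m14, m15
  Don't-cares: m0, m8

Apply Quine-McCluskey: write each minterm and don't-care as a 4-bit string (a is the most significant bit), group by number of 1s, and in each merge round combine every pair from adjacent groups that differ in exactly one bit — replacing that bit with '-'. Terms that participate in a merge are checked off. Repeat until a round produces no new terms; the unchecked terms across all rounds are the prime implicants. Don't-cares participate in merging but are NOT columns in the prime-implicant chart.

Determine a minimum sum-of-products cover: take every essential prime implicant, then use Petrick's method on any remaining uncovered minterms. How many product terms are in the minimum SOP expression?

[col 0] 0000*, 0001*, 0010*, 0110*, 1000*, 1001*, 1010*, 1101*, 1110*, 1111*
[col 1] -000*, -001*, -010*, -110*, 0-10*, 00-0*, 000-*, 1-01, 1-10*, 10-0*, 100-*, 11-1, 111-
[col 2] --10, -0-0, -00-
Prime implicants: --10, -0-0, -00-, 1-01, 11-1, 111-
PI chart (minterm → PIs covering it):
  1 | -00-  (sole → essential)
  2 | --10,-0-0
  6 | --10  (sole → essential)
  9 | -00-,1-01
  10 | --10,-0-0
  13 | 1-01,11-1
  14 | --10,111-
  15 | 11-1,111-
Essential prime implicants: --10, -00-
Petrick residual → 11-1
Minimum SOP uses 3 PIs: cd' + b'c' + abd

3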